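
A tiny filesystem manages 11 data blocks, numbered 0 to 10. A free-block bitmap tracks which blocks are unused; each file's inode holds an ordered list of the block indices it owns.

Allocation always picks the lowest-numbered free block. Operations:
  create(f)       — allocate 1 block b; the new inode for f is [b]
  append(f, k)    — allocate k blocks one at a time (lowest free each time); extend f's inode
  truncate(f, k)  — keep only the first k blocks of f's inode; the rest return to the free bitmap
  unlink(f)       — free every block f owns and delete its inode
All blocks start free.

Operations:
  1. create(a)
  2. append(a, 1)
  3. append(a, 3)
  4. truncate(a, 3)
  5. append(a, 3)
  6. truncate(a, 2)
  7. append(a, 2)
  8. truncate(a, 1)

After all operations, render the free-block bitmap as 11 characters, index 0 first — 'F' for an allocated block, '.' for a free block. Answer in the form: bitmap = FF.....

bitmap = F..........

[1] create(a) — a=0 (map F..........)
[2] append(a, 1) — a=0,1 (map FF.........)
[3] append(a, 3) — a=0,1,2,3,4 (map FFFFF......)
[4] truncate(a, 3) — a=0,1,2 (map FFF........)
[5] append(a, 3) — a=0,1,2,3,4,5 (map FFFFFF.....)
[6] truncate(a, 2) — a=0,1 (map FF.........)
[7] append(a, 2) — a=0,1,2,3 (map FFFF.......)
[8] truncate(a, 1) — a=0 (map F..........)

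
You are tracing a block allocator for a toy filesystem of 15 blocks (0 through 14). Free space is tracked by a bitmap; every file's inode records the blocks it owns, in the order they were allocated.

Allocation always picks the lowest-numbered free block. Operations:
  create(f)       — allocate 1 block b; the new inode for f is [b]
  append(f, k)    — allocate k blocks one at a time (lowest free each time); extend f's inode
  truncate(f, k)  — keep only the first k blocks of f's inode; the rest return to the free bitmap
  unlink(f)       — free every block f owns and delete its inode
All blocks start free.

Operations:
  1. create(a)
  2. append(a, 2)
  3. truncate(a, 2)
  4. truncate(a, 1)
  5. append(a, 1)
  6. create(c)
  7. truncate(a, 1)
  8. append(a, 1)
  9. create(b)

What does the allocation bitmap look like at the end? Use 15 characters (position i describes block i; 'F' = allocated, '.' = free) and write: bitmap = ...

after create(a) → a:[0]  free=[F..............]
after append(a, 2) → a:[0, 1, 2]  free=[FFF............]
after truncate(a, 2) → a:[0, 1]  free=[FF.............]
after truncate(a, 1) → a:[0]  free=[F..............]
after append(a, 1) → a:[0, 1]  free=[FF.............]
after create(c) → a:[0, 1], c:[2]  free=[FFF............]
after truncate(a, 1) → a:[0], c:[2]  free=[F.F............]
after append(a, 1) → a:[0, 1], c:[2]  free=[FFF............]
after create(b) → a:[0, 1], b:[3], c:[2]  free=[FFFF...........]

bitmap = FFFF...........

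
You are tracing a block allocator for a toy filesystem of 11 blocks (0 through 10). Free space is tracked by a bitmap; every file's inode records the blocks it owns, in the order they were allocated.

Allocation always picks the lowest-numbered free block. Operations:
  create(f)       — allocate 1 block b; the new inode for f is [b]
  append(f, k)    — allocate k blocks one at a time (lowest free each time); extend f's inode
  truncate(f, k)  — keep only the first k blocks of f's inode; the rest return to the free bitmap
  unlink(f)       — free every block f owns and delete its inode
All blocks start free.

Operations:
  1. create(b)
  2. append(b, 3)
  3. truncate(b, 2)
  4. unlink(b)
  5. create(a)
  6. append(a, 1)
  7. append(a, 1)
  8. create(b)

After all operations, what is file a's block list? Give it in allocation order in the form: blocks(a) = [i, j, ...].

blocks(a) = [0, 1, 2]

[1] create(b) — b=0 (map F..........)
[2] append(b, 3) — b=0,1,2,3 (map FFFF.......)
[3] truncate(b, 2) — b=0,1 (map FF.........)
[4] unlink(b) —  (map ...........)
[5] create(a) — a=0 (map F..........)
[6] append(a, 1) — a=0,1 (map FF.........)
[7] append(a, 1) — a=0,1,2 (map FFF........)
[8] create(b) — a=0,1,2 b=3 (map FFFF.......)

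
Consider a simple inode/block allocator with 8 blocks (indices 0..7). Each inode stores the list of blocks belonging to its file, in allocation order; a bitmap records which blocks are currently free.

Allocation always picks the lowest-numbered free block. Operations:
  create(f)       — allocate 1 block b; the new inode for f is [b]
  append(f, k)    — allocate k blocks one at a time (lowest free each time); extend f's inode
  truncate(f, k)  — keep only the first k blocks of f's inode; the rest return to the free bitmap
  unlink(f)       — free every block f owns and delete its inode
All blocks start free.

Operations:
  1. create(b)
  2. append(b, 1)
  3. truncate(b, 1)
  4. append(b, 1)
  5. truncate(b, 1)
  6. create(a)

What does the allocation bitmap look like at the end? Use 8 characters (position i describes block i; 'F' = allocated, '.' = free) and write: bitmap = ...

[1] create(b) — b=0 (map F.......)
[2] append(b, 1) — b=0,1 (map FF......)
[3] truncate(b, 1) — b=0 (map F.......)
[4] append(b, 1) — b=0,1 (map FF......)
[5] truncate(b, 1) — b=0 (map F.......)
[6] create(a) — a=1 b=0 (map FF......)

bitmap = FF......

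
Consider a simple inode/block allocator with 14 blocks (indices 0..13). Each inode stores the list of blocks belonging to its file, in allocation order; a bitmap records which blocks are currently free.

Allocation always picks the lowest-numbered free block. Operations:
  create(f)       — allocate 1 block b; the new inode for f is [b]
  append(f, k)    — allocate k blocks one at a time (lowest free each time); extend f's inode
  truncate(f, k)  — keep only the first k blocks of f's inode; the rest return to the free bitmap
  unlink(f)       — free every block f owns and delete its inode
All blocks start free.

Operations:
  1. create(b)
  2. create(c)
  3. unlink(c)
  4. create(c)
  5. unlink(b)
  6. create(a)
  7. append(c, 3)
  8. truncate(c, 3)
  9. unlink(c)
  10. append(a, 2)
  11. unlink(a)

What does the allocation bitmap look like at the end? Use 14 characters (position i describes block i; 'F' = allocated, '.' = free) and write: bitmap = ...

bitmap = ..............

  1. create(b)  ⇒  F.............  {b→[0]}
  2. create(c)  ⇒  FF............  {b→[0]; c→[1]}
  3. unlink(c)  ⇒  F.............  {b→[0]}
  4. create(c)  ⇒  FF............  {b→[0]; c→[1]}
  5. unlink(b)  ⇒  .F............  {c→[1]}
  6. create(a)  ⇒  FF............  {a→[0]; c→[1]}
  7. append(c, 3)  ⇒  FFFFF.........  {a→[0]; c→[1, 2, 3, 4]}
  8. truncate(c, 3)  ⇒  FFFF..........  {a→[0]; c→[1, 2, 3]}
  9. unlink(c)  ⇒  F.............  {a→[0]}
  10. append(a, 2)  ⇒  FFF...........  {a→[0, 1, 2]}
  11. unlink(a)  ⇒  ..............  {}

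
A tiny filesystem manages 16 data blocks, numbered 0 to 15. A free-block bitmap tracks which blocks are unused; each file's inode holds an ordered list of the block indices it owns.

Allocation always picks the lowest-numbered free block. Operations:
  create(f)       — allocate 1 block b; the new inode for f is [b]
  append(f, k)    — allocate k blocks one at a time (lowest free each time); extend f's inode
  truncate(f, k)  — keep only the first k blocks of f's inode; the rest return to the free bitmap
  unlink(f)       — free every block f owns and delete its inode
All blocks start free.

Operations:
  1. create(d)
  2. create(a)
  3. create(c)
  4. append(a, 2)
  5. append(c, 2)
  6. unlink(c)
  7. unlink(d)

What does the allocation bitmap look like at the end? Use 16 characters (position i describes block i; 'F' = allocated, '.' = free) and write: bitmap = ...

bitmap = .F.FF...........

[1] create(d) — d=0 (map F...............)
[2] create(a) — a=1 d=0 (map FF..............)
[3] create(c) — a=1 c=2 d=0 (map FFF.............)
[4] append(a, 2) — a=1,3,4 c=2 d=0 (map FFFFF...........)
[5] append(c, 2) — a=1,3,4 c=2,5,6 d=0 (map FFFFFFF.........)
[6] unlink(c) — a=1,3,4 d=0 (map FF.FF...........)
[7] unlink(d) — a=1,3,4 (map .F.FF...........)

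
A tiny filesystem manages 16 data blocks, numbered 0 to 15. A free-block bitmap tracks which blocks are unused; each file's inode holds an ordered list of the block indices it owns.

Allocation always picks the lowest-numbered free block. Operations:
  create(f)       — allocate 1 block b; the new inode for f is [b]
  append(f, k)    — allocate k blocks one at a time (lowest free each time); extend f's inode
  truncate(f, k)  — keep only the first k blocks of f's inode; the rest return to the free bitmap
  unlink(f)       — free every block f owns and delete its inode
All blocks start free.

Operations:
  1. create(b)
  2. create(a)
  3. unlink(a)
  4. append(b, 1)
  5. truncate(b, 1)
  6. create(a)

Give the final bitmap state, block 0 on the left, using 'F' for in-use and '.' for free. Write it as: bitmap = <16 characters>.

bitmap = FF..............

create(b): bitmap=F............... | b=[0]
create(a): bitmap=FF.............. | a=[1] b=[0]
unlink(a): bitmap=F............... | b=[0]
append(b, 1): bitmap=FF.............. | b=[0, 1]
truncate(b, 1): bitmap=F............... | b=[0]
create(a): bitmap=FF.............. | a=[1] b=[0]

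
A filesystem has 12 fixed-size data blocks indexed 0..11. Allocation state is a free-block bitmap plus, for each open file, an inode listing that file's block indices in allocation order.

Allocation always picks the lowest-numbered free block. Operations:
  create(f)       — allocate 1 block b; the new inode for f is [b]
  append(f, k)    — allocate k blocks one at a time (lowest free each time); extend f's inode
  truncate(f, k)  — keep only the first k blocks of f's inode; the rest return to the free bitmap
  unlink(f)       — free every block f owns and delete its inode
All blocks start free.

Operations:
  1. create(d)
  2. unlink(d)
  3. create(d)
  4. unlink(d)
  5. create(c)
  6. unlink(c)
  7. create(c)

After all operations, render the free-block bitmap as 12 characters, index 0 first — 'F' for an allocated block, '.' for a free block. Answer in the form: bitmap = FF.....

[1] create(d) — d=0 (map F...........)
[2] unlink(d) —  (map ............)
[3] create(d) — d=0 (map F...........)
[4] unlink(d) —  (map ............)
[5] create(c) — c=0 (map F...........)
[6] unlink(c) —  (map ............)
[7] create(c) — c=0 (map F...........)

bitmap = F...........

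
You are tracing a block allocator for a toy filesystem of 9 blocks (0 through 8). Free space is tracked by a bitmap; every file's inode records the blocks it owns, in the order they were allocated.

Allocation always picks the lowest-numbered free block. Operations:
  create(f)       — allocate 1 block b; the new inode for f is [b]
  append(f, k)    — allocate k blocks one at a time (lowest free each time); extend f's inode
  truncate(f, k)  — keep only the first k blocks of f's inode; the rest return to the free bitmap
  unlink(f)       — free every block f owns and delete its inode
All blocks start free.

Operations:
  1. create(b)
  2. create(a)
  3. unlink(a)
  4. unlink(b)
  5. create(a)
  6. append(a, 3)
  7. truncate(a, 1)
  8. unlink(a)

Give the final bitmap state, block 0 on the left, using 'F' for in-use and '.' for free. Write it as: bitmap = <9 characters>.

  1. create(b)  ⇒  F........  {b→[0]}
  2. create(a)  ⇒  FF.......  {a→[1]; b→[0]}
  3. unlink(a)  ⇒  F........  {b→[0]}
  4. unlink(b)  ⇒  .........  {}
  5. create(a)  ⇒  F........  {a→[0]}
  6. append(a, 3)  ⇒  FFFF.....  {a→[0, 1, 2, 3]}
  7. truncate(a, 1)  ⇒  F........  {a→[0]}
  8. unlink(a)  ⇒  .........  {}

bitmap = .........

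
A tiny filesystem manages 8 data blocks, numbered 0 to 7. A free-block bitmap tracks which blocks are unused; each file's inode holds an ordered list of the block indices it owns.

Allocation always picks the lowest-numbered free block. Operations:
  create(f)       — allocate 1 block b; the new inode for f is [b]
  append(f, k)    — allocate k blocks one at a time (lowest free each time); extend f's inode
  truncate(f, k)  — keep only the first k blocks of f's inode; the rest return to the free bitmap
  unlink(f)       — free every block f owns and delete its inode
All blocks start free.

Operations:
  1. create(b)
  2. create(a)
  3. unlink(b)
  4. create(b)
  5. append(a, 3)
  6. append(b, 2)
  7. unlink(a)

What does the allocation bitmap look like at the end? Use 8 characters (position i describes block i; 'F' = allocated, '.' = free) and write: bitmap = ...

bitmap = F....FF.

[1] create(b) — b=0 (map F.......)
[2] create(a) — a=1 b=0 (map FF......)
[3] unlink(b) — a=1 (map .F......)
[4] create(b) — a=1 b=0 (map FF......)
[5] append(a, 3) — a=1,2,3,4 b=0 (map FFFFF...)
[6] append(b, 2) — a=1,2,3,4 b=0,5,6 (map FFFFFFF.)
[7] unlink(a) — b=0,5,6 (map F....FF.)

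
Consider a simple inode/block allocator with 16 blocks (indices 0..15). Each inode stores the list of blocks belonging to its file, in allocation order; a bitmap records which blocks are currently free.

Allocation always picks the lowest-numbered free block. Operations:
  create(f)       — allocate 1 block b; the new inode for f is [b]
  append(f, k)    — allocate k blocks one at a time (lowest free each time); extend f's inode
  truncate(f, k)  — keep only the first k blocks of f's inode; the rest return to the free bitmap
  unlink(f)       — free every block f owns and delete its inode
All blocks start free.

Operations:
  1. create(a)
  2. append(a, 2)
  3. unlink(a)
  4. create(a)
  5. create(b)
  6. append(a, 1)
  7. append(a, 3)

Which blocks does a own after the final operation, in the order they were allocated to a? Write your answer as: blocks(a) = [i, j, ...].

after create(a) → a:[0]  free=[F...............]
after append(a, 2) → a:[0, 1, 2]  free=[FFF.............]
after unlink(a) →   free=[................]
after create(a) → a:[0]  free=[F...............]
after create(b) → a:[0], b:[1]  free=[FF..............]
after append(a, 1) → a:[0, 2], b:[1]  free=[FFF.............]
after append(a, 3) → a:[0, 2, 3, 4, 5], b:[1]  free=[FFFFFF..........]

blocks(a) = [0, 2, 3, 4, 5]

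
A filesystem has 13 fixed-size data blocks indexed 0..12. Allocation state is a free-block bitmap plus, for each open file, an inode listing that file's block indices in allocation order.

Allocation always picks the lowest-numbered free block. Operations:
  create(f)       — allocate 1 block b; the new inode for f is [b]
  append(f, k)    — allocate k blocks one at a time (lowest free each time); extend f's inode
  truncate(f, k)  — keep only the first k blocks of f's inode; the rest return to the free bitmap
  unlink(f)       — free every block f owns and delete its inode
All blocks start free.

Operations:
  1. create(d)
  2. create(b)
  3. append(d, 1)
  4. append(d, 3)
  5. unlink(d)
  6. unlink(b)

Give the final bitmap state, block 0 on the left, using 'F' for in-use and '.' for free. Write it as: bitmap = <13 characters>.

bitmap = .............

after create(d) → d:[0]  free=[F............]
after create(b) → b:[1], d:[0]  free=[FF...........]
after append(d, 1) → b:[1], d:[0, 2]  free=[FFF..........]
after append(d, 3) → b:[1], d:[0, 2, 3, 4, 5]  free=[FFFFFF.......]
after unlink(d) → b:[1]  free=[.F...........]
after unlink(b) →   free=[.............]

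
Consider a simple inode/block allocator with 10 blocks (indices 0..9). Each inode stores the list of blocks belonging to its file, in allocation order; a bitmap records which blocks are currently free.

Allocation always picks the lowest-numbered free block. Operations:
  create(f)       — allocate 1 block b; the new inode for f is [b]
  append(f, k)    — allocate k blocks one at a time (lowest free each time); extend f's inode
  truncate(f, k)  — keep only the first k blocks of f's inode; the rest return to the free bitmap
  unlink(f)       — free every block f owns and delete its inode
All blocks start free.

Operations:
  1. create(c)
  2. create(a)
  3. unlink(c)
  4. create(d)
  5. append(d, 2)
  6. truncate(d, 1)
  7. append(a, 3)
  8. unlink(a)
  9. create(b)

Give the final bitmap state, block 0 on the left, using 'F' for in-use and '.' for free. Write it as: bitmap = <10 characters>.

bitmap = FF........

create(c): bitmap=F......... | c=[0]
create(a): bitmap=FF........ | a=[1] c=[0]
unlink(c): bitmap=.F........ | a=[1]
create(d): bitmap=FF........ | a=[1] d=[0]
append(d, 2): bitmap=FFFF...... | a=[1] d=[0, 2, 3]
truncate(d, 1): bitmap=FF........ | a=[1] d=[0]
append(a, 3): bitmap=FFFFF..... | a=[1, 2, 3, 4] d=[0]
unlink(a): bitmap=F......... | d=[0]
create(b): bitmap=FF........ | b=[1] d=[0]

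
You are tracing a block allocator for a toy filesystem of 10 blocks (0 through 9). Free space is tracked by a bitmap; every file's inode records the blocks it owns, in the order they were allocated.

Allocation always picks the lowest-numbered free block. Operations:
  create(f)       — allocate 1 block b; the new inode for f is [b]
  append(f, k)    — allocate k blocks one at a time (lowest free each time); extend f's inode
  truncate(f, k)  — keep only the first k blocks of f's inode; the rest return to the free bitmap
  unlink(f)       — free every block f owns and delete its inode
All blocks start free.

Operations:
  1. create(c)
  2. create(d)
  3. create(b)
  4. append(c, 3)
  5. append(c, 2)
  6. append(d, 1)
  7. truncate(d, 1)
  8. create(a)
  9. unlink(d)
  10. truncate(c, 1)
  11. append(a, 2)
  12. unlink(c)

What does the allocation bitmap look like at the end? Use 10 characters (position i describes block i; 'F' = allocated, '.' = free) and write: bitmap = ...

after create(c) → c:[0]  free=[F.........]
after create(d) → c:[0], d:[1]  free=[FF........]
after create(b) → b:[2], c:[0], d:[1]  free=[FFF.......]
after append(c, 3) → b:[2], c:[0, 3, 4, 5], d:[1]  free=[FFFFFF....]
after append(c, 2) → b:[2], c:[0, 3, 4, 5, 6, 7], d:[1]  free=[FFFFFFFF..]
after append(d, 1) → b:[2], c:[0, 3, 4, 5, 6, 7], d:[1, 8]  free=[FFFFFFFFF.]
after truncate(d, 1) → b:[2], c:[0, 3, 4, 5, 6, 7], d:[1]  free=[FFFFFFFF..]
after create(a) → a:[8], b:[2], c:[0, 3, 4, 5, 6, 7], d:[1]  free=[FFFFFFFFF.]
after unlink(d) → a:[8], b:[2], c:[0, 3, 4, 5, 6, 7]  free=[F.FFFFFFF.]
after truncate(c, 1) → a:[8], b:[2], c:[0]  free=[F.F.....F.]
after append(a, 2) → a:[8, 1, 3], b:[2], c:[0]  free=[FFFF....F.]
after unlink(c) → a:[8, 1, 3], b:[2]  free=[.FFF....F.]

bitmap = .FFF....F.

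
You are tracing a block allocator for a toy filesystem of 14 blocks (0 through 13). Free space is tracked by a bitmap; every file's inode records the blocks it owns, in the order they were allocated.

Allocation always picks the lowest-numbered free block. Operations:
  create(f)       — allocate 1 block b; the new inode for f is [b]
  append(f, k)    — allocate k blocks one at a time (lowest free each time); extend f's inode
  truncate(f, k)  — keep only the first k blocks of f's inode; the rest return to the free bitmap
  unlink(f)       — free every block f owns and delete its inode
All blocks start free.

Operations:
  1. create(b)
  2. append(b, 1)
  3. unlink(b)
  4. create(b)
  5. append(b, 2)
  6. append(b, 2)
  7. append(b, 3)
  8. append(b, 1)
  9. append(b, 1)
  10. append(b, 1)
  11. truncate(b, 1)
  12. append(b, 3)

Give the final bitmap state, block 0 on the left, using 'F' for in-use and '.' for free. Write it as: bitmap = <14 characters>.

bitmap = FFFF..........

  1. create(b)  ⇒  F.............  {b→[0]}
  2. append(b, 1)  ⇒  FF............  {b→[0, 1]}
  3. unlink(b)  ⇒  ..............  {}
  4. create(b)  ⇒  F.............  {b→[0]}
  5. append(b, 2)  ⇒  FFF...........  {b→[0, 1, 2]}
  6. append(b, 2)  ⇒  FFFFF.........  {b→[0, 1, 2, 3, 4]}
  7. append(b, 3)  ⇒  FFFFFFFF......  {b→[0, 1, 2, 3, 4, 5, 6, 7]}
  8. append(b, 1)  ⇒  FFFFFFFFF.....  {b→[0, 1, 2, 3, 4, 5, 6, 7, 8]}
  9. append(b, 1)  ⇒  FFFFFFFFFF....  {b→[0, 1, 2, 3, 4, 5, 6, 7, 8, 9]}
  10. append(b, 1)  ⇒  FFFFFFFFFFF...  {b→[0, 1, 2, 3, 4, 5, 6, 7, 8, 9, 10]}
  11. truncate(b, 1)  ⇒  F.............  {b→[0]}
  12. append(b, 3)  ⇒  FFFF..........  {b→[0, 1, 2, 3]}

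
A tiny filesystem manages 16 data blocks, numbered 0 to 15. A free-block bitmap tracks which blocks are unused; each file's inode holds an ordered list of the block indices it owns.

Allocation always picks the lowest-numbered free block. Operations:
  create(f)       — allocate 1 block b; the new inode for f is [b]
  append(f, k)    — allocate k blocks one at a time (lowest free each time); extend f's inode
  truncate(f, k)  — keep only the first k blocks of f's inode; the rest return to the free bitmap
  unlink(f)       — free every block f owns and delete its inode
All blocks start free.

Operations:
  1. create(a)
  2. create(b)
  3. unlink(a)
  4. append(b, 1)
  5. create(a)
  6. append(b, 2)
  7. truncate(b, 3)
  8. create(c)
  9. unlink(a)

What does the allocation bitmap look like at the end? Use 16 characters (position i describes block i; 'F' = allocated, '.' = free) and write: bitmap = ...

bitmap = FF.FF...........

after create(a) → a:[0]  free=[F...............]
after create(b) → a:[0], b:[1]  free=[FF..............]
after unlink(a) → b:[1]  free=[.F..............]
after append(b, 1) → b:[1, 0]  free=[FF..............]
after create(a) → a:[2], b:[1, 0]  free=[FFF.............]
after append(b, 2) → a:[2], b:[1, 0, 3, 4]  free=[FFFFF...........]
after truncate(b, 3) → a:[2], b:[1, 0, 3]  free=[FFFF............]
after create(c) → a:[2], b:[1, 0, 3], c:[4]  free=[FFFFF...........]
after unlink(a) → b:[1, 0, 3], c:[4]  free=[FF.FF...........]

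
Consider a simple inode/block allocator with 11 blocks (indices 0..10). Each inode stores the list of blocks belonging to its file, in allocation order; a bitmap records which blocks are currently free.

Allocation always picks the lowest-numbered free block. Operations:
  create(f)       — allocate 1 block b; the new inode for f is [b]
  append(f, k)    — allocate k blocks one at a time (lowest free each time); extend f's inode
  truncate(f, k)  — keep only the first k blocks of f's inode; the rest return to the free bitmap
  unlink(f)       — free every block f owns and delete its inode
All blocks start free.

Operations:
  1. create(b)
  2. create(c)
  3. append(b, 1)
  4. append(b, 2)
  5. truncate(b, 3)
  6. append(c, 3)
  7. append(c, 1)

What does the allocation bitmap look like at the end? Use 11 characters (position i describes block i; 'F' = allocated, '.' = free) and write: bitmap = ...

bitmap = FFFFFFFF...

create(b): bitmap=F.......... | b=[0]
create(c): bitmap=FF......... | b=[0] c=[1]
append(b, 1): bitmap=FFF........ | b=[0, 2] c=[1]
append(b, 2): bitmap=FFFFF...... | b=[0, 2, 3, 4] c=[1]
truncate(b, 3): bitmap=FFFF....... | b=[0, 2, 3] c=[1]
append(c, 3): bitmap=FFFFFFF.... | b=[0, 2, 3] c=[1, 4, 5, 6]
append(c, 1): bitmap=FFFFFFFF... | b=[0, 2, 3] c=[1, 4, 5, 6, 7]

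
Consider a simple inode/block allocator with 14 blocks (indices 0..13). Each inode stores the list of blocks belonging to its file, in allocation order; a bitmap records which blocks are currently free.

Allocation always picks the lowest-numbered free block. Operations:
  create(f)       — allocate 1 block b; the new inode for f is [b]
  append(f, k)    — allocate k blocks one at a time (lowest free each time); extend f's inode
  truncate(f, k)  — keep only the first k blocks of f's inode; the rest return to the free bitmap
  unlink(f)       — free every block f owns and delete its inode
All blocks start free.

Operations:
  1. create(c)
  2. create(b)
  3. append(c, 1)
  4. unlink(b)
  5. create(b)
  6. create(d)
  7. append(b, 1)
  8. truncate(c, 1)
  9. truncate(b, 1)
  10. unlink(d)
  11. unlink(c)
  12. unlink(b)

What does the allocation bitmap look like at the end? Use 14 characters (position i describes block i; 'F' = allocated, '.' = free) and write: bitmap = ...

[1] create(c) — c=0 (map F.............)
[2] create(b) — b=1 c=0 (map FF............)
[3] append(c, 1) — b=1 c=0,2 (map FFF...........)
[4] unlink(b) — c=0,2 (map F.F...........)
[5] create(b) — b=1 c=0,2 (map FFF...........)
[6] create(d) — b=1 c=0,2 d=3 (map FFFF..........)
[7] append(b, 1) — b=1,4 c=0,2 d=3 (map FFFFF.........)
[8] truncate(c, 1) — b=1,4 c=0 d=3 (map FF.FF.........)
[9] truncate(b, 1) — b=1 c=0 d=3 (map FF.F..........)
[10] unlink(d) — b=1 c=0 (map FF............)
[11] unlink(c) — b=1 (map .F............)
[12] unlink(b) —  (map ..............)

bitmap = ..............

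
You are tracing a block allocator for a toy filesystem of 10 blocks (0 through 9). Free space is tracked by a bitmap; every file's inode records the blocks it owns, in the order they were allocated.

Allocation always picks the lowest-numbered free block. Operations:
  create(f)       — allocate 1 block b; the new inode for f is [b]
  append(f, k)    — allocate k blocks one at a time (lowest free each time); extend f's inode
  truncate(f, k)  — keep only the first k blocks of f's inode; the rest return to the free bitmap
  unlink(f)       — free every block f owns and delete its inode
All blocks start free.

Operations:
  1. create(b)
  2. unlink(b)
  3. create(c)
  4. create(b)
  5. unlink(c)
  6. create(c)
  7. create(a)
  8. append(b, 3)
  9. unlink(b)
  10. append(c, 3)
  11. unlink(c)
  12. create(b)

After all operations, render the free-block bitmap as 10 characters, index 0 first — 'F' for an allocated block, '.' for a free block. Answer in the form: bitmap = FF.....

create(b): bitmap=F......... | b=[0]
unlink(b): bitmap=.......... | 
create(c): bitmap=F......... | c=[0]
create(b): bitmap=FF........ | b=[1] c=[0]
unlink(c): bitmap=.F........ | b=[1]
create(c): bitmap=FF........ | b=[1] c=[0]
create(a): bitmap=FFF....... | a=[2] b=[1] c=[0]
append(b, 3): bitmap=FFFFFF.... | a=[2] b=[1, 3, 4, 5] c=[0]
unlink(b): bitmap=F.F....... | a=[2] c=[0]
append(c, 3): bitmap=FFFFF..... | a=[2] c=[0, 1, 3, 4]
unlink(c): bitmap=..F....... | a=[2]
create(b): bitmap=F.F....... | a=[2] b=[0]

bitmap = F.F.......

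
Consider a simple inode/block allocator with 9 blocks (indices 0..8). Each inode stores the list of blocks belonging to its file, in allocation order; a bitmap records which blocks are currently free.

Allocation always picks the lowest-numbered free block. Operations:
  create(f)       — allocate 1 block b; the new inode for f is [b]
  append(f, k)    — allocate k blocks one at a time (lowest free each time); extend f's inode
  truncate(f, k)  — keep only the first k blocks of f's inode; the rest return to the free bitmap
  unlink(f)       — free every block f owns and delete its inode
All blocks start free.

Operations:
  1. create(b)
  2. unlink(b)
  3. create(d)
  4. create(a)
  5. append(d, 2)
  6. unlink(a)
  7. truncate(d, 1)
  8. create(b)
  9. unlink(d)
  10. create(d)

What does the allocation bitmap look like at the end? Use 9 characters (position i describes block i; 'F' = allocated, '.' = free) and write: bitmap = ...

bitmap = FF.......

[1] create(b) — b=0 (map F........)
[2] unlink(b) —  (map .........)
[3] create(d) — d=0 (map F........)
[4] create(a) — a=1 d=0 (map FF.......)
[5] append(d, 2) — a=1 d=0,2,3 (map FFFF.....)
[6] unlink(a) — d=0,2,3 (map F.FF.....)
[7] truncate(d, 1) — d=0 (map F........)
[8] create(b) — b=1 d=0 (map FF.......)
[9] unlink(d) — b=1 (map .F.......)
[10] create(d) — b=1 d=0 (map FF.......)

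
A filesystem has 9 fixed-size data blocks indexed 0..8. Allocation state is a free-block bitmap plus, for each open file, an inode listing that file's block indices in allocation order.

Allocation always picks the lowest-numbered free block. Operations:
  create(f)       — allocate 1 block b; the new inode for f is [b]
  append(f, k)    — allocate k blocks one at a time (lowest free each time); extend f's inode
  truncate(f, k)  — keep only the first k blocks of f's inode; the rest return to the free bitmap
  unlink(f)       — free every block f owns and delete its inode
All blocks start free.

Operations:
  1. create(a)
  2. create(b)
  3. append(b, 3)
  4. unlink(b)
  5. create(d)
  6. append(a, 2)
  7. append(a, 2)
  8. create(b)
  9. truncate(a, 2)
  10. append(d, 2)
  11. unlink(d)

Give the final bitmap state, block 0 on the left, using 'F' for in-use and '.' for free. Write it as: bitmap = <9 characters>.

bitmap = F.F...F..

after create(a) → a:[0]  free=[F........]
after create(b) → a:[0], b:[1]  free=[FF.......]
after append(b, 3) → a:[0], b:[1, 2, 3, 4]  free=[FFFFF....]
after unlink(b) → a:[0]  free=[F........]
after create(d) → a:[0], d:[1]  free=[FF.......]
after append(a, 2) → a:[0, 2, 3], d:[1]  free=[FFFF.....]
after append(a, 2) → a:[0, 2, 3, 4, 5], d:[1]  free=[FFFFFF...]
after create(b) → a:[0, 2, 3, 4, 5], b:[6], d:[1]  free=[FFFFFFF..]
after truncate(a, 2) → a:[0, 2], b:[6], d:[1]  free=[FFF...F..]
after append(d, 2) → a:[0, 2], b:[6], d:[1, 3, 4]  free=[FFFFF.F..]
after unlink(d) → a:[0, 2], b:[6]  free=[F.F...F..]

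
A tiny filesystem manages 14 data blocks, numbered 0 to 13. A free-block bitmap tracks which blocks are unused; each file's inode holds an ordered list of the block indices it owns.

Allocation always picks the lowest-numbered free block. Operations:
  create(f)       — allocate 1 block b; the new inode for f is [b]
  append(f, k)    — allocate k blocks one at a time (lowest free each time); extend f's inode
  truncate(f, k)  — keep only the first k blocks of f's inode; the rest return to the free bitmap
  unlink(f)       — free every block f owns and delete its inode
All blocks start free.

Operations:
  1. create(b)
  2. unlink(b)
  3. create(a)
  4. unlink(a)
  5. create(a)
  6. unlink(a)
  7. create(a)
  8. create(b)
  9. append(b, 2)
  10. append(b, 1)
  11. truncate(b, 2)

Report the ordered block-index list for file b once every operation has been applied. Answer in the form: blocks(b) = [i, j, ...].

blocks(b) = [1, 2]

  1. create(b)  ⇒  F.............  {b→[0]}
  2. unlink(b)  ⇒  ..............  {}
  3. create(a)  ⇒  F.............  {a→[0]}
  4. unlink(a)  ⇒  ..............  {}
  5. create(a)  ⇒  F.............  {a→[0]}
  6. unlink(a)  ⇒  ..............  {}
  7. create(a)  ⇒  F.............  {a→[0]}
  8. create(b)  ⇒  FF............  {a→[0]; b→[1]}
  9. append(b, 2)  ⇒  FFFF..........  {a→[0]; b→[1, 2, 3]}
  10. append(b, 1)  ⇒  FFFFF.........  {a→[0]; b→[1, 2, 3, 4]}
  11. truncate(b, 2)  ⇒  FFF...........  {a→[0]; b→[1, 2]}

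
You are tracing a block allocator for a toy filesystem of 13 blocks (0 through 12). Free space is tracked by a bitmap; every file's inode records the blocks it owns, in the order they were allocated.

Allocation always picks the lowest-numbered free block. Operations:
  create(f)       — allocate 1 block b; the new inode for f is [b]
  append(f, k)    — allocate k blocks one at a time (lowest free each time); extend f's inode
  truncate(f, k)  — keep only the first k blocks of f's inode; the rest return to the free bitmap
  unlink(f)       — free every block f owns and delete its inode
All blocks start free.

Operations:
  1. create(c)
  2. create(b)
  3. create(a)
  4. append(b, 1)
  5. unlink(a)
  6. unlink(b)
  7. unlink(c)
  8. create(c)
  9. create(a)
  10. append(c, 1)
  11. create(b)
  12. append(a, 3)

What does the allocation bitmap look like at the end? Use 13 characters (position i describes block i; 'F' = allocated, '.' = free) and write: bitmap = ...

[1] create(c) — c=0 (map F............)
[2] create(b) — b=1 c=0 (map FF...........)
[3] create(a) — a=2 b=1 c=0 (map FFF..........)
[4] append(b, 1) — a=2 b=1,3 c=0 (map FFFF.........)
[5] unlink(a) — b=1,3 c=0 (map FF.F.........)
[6] unlink(b) — c=0 (map F............)
[7] unlink(c) —  (map .............)
[8] create(c) — c=0 (map F............)
[9] create(a) — a=1 c=0 (map FF...........)
[10] append(c, 1) — a=1 c=0,2 (map FFF..........)
[11] create(b) — a=1 b=3 c=0,2 (map FFFF.........)
[12] append(a, 3) — a=1,4,5,6 b=3 c=0,2 (map FFFFFFF......)

bitmap = FFFFFFF......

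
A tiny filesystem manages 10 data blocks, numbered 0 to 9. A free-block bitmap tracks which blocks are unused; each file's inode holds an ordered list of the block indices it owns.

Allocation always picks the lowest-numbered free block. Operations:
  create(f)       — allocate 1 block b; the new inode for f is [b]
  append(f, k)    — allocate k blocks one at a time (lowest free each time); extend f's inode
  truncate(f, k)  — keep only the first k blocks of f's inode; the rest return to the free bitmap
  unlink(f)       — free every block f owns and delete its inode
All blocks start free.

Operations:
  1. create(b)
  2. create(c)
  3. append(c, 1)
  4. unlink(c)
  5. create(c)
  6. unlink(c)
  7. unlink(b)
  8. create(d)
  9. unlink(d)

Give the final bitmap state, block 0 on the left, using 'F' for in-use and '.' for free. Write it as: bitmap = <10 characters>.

bitmap = ..........

create(b): bitmap=F......... | b=[0]
create(c): bitmap=FF........ | b=[0] c=[1]
append(c, 1): bitmap=FFF....... | b=[0] c=[1, 2]
unlink(c): bitmap=F......... | b=[0]
create(c): bitmap=FF........ | b=[0] c=[1]
unlink(c): bitmap=F......... | b=[0]
unlink(b): bitmap=.......... | 
create(d): bitmap=F......... | d=[0]
unlink(d): bitmap=.......... | 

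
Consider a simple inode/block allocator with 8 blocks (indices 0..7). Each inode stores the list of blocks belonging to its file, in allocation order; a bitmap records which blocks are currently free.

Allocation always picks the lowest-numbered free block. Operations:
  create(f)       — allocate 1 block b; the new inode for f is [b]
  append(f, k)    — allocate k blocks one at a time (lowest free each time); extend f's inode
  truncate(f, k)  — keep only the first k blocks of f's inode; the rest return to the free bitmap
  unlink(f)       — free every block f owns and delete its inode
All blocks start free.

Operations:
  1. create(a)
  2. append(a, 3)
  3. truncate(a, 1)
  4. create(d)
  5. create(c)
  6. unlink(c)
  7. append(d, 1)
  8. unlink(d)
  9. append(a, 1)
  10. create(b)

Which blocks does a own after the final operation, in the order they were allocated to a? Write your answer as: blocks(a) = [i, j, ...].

[1] create(a) — a=0 (map F.......)
[2] append(a, 3) — a=0,1,2,3 (map FFFF....)
[3] truncate(a, 1) — a=0 (map F.......)
[4] create(d) — a=0 d=1 (map FF......)
[5] create(c) — a=0 c=2 d=1 (map FFF.....)
[6] unlink(c) — a=0 d=1 (map FF......)
[7] append(d, 1) — a=0 d=1,2 (map FFF.....)
[8] unlink(d) — a=0 (map F.......)
[9] append(a, 1) — a=0,1 (map FF......)
[10] create(b) — a=0,1 b=2 (map FFF.....)

blocks(a) = [0, 1]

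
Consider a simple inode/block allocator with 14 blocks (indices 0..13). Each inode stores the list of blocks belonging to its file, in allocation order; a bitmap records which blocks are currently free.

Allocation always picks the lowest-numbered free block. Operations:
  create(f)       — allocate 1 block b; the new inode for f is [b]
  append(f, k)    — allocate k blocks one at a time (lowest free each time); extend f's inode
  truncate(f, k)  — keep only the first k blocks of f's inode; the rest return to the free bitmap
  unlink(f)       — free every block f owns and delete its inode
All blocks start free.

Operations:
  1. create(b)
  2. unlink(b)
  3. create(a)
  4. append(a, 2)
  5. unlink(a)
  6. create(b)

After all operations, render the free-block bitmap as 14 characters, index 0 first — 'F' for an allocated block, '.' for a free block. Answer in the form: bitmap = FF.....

[1] create(b) — b=0 (map F.............)
[2] unlink(b) —  (map ..............)
[3] create(a) — a=0 (map F.............)
[4] append(a, 2) — a=0,1,2 (map FFF...........)
[5] unlink(a) —  (map ..............)
[6] create(b) — b=0 (map F.............)

bitmap = F.............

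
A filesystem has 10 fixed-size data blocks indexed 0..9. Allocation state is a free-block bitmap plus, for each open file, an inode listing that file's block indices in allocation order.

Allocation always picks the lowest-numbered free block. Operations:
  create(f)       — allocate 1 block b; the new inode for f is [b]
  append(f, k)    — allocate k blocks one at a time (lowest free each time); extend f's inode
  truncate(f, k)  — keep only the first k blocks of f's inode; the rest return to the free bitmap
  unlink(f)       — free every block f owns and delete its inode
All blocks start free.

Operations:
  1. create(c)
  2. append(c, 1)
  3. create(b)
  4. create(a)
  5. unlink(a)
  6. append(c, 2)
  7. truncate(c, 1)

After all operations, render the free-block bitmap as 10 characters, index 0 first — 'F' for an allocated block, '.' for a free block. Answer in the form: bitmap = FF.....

bitmap = F.F.......

  1. create(c)  ⇒  F.........  {c→[0]}
  2. append(c, 1)  ⇒  FF........  {c→[0, 1]}
  3. create(b)  ⇒  FFF.......  {b→[2]; c→[0, 1]}
  4. create(a)  ⇒  FFFF......  {a→[3]; b→[2]; c→[0, 1]}
  5. unlink(a)  ⇒  FFF.......  {b→[2]; c→[0, 1]}
  6. append(c, 2)  ⇒  FFFFF.....  {b→[2]; c→[0, 1, 3, 4]}
  7. truncate(c, 1)  ⇒  F.F.......  {b→[2]; c→[0]}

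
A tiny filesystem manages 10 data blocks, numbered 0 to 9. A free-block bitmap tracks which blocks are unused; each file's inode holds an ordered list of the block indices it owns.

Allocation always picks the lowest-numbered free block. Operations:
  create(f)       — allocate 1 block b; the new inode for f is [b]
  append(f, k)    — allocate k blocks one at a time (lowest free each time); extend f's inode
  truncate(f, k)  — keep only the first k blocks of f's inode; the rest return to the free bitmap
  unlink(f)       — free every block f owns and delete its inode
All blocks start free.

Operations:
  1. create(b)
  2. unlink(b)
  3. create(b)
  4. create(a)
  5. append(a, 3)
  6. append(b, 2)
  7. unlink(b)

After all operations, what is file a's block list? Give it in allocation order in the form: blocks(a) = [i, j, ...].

blocks(a) = [1, 2, 3, 4]

after create(b) → b:[0]  free=[F.........]
after unlink(b) →   free=[..........]
after create(b) → b:[0]  free=[F.........]
after create(a) → a:[1], b:[0]  free=[FF........]
after append(a, 3) → a:[1, 2, 3, 4], b:[0]  free=[FFFFF.....]
after append(b, 2) → a:[1, 2, 3, 4], b:[0, 5, 6]  free=[FFFFFFF...]
after unlink(b) → a:[1, 2, 3, 4]  free=[.FFFF.....]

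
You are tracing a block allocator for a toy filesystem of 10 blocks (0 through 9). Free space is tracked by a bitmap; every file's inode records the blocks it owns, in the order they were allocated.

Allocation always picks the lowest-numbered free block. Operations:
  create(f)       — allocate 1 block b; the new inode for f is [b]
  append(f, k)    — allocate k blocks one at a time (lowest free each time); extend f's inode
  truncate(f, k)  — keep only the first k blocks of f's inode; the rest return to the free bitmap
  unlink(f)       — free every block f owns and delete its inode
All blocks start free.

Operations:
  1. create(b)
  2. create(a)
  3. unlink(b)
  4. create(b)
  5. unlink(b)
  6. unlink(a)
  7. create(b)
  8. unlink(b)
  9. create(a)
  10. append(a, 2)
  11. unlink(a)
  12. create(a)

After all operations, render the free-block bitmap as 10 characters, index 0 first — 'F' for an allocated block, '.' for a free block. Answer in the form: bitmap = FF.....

after create(b) → b:[0]  free=[F.........]
after create(a) → a:[1], b:[0]  free=[FF........]
after unlink(b) → a:[1]  free=[.F........]
after create(b) → a:[1], b:[0]  free=[FF........]
after unlink(b) → a:[1]  free=[.F........]
after unlink(a) →   free=[..........]
after create(b) → b:[0]  free=[F.........]
after unlink(b) →   free=[..........]
after create(a) → a:[0]  free=[F.........]
after append(a, 2) → a:[0, 1, 2]  free=[FFF.......]
after unlink(a) →   free=[..........]
after create(a) → a:[0]  free=[F.........]

bitmap = F.........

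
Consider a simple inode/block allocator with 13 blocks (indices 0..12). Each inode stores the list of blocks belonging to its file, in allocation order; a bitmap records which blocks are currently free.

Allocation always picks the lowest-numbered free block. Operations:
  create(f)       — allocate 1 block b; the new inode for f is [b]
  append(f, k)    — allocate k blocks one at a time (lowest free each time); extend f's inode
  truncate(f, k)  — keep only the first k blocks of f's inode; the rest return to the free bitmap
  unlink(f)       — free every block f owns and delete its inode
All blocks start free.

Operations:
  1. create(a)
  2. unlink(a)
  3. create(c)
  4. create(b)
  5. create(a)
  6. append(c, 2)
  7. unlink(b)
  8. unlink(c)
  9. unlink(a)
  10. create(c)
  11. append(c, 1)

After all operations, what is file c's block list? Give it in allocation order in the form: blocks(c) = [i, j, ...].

blocks(c) = [0, 1]

  1. create(a)  ⇒  F............  {a→[0]}
  2. unlink(a)  ⇒  .............  {}
  3. create(c)  ⇒  F............  {c→[0]}
  4. create(b)  ⇒  FF...........  {b→[1]; c→[0]}
  5. create(a)  ⇒  FFF..........  {a→[2]; b→[1]; c→[0]}
  6. append(c, 2)  ⇒  FFFFF........  {a→[2]; b→[1]; c→[0, 3, 4]}
  7. unlink(b)  ⇒  F.FFF........  {a→[2]; c→[0, 3, 4]}
  8. unlink(c)  ⇒  ..F..........  {a→[2]}
  9. unlink(a)  ⇒  .............  {}
  10. create(c)  ⇒  F............  {c→[0]}
  11. append(c, 1)  ⇒  FF...........  {c→[0, 1]}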